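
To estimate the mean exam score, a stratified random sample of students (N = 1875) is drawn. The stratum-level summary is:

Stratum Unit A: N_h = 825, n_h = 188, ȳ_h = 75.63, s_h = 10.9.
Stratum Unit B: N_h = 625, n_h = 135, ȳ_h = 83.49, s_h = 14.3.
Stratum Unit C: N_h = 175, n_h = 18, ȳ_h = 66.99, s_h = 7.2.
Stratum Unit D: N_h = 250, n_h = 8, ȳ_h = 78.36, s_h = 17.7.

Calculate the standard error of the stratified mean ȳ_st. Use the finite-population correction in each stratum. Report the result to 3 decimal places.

SE(ȳ_st) ≈ 0.961

V̂(ȳ_st) = Σ W_h² (1 − n_h/N_h) s_h²/n_h, with W_h = N_h/N and N = 1875:
  stratum Unit A: (825/1875)²·(1 − 188/825)·10.9²/188 = 0.0944683
  stratum Unit B: (625/1875)²·(1 − 135/625)·14.3²/135 = 0.131951
  stratum Unit C: (175/1875)²·(1 − 18/175)·7.2²/18 = 0.0225075
  stratum Unit D: (250/1875)²·(1 − 8/250)·17.7²/8 = 0.673922
V̂(ȳ_st) = 0.922848
SE(ȳ_st) = √0.922848 = 0.96065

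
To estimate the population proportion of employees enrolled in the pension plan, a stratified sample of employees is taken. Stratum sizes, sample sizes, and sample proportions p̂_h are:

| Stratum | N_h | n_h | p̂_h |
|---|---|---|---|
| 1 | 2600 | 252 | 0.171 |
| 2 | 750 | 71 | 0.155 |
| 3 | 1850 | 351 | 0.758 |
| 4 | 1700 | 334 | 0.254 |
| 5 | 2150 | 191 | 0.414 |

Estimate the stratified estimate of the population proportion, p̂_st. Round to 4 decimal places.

N = 9050; stratum weights W_h = N_h/N.
p̂_st = Σ W_h p̂_h = (2600·0.171 + 750·0.155 + 1850·0.758 + 1700·0.254 + 2150·0.414)/9050 = 0.36299

p̂_st ≈ 0.3630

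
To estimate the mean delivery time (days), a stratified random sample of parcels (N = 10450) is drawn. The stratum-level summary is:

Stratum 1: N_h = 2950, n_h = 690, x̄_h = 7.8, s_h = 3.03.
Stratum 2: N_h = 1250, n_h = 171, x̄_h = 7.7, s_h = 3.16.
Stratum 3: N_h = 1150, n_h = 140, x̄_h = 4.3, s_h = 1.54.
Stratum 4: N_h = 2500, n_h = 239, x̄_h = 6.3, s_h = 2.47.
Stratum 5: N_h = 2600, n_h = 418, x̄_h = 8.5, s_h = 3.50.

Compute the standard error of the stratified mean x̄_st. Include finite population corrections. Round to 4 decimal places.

SE(x̄_st) ≈ 0.0675

V̂(x̄_st) = Σ W_h² (1 − n_h/N_h) s_h²/n_h, with W_h = N_h/N and N = 10450:
  stratum 1: (2950/10450)²·(1 − 690/2950)·3.03²/690 = 0.000812333
  stratum 2: (1250/10450)²·(1 − 171/1250)·3.16²/171 = 0.000721235
  stratum 3: (1150/10450)²·(1 − 140/1150)·1.54²/140 = 0.000180177
  stratum 4: (2500/10450)²·(1 − 239/2500)·2.47²/239 = 0.00132131
  stratum 5: (2600/10450)²·(1 − 418/2600)·3.50²/418 = 0.00152249
V̂(x̄_st) = 0.00455755
SE(x̄_st) = √0.00455755 = 0.0675096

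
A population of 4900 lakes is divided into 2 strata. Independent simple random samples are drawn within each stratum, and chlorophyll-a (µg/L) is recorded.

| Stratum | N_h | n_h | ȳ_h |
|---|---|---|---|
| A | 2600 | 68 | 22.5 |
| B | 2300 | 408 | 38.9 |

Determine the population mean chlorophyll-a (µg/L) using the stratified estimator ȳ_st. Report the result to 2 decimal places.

ȳ_st ≈ 30.20

N = Σ N_h = 4900. Stratum weights W_h = N_h/N.
ȳ_st = (2600·22.5 + 2300·38.9) / 4900 = 30.1980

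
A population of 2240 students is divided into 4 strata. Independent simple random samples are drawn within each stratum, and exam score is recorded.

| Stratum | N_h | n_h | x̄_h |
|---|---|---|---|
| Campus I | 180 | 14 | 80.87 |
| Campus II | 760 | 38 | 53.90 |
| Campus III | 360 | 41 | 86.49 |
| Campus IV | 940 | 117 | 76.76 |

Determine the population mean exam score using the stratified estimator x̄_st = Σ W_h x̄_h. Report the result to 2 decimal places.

x̄_st ≈ 70.90

N = Σ N_h = 2240. Stratum weights W_h = N_h/N.
x̄_st = (180·80.87 + 760·53.90 + 360·86.49 + 940·76.76) / 2240 = 70.8979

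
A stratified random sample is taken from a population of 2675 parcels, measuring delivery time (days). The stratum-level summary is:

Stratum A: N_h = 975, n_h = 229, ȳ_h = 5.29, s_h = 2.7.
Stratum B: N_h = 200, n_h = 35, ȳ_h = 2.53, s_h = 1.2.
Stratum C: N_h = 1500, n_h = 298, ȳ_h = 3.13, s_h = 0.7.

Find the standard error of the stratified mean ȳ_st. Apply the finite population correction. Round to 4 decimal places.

V̂(ȳ_st) = Σ W_h² (1 − n_h/N_h) s_h²/n_h, with W_h = N_h/N and N = 2675:
  stratum A: (975/2675)²·(1 − 229/975)·2.7²/229 = 0.00323585
  stratum B: (200/2675)²·(1 − 35/200)·1.2²/35 = 0.000189741
  stratum C: (1500/2675)²·(1 − 298/1500)·0.7²/298 = 0.000414312
V̂(ȳ_st) = 0.0038399
SE(ȳ_st) = √0.0038399 = 0.0619669

SE(ȳ_st) ≈ 0.0620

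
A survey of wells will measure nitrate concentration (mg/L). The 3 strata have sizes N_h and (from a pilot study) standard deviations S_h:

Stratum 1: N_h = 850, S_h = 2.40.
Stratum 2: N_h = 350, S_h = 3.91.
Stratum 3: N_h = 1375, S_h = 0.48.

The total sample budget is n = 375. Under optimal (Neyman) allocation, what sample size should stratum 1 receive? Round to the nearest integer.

Neyman allocation: n_h = n · N_h S_h / Σ N_i S_i, with n = 375.
  stratum 1: N_h·S_h = 850·2.40 = 2040.00
  stratum 2: N_h·S_h = 350·3.91 = 1368.50
  stratum 3: N_h·S_h = 1375·0.48 = 660.00
Σ N_h S_h = 4068.50
n for stratum 1 = 375·2040.00/4068.50 = 188.030 → 188

188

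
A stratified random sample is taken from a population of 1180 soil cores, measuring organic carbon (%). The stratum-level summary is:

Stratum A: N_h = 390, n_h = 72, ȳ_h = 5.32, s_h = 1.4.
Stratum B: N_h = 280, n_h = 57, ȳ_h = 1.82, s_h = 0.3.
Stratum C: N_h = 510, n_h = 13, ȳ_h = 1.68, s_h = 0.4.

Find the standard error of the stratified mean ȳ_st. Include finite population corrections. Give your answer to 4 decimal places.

V̂(ȳ_st) = Σ W_h² (1 − n_h/N_h) s_h²/n_h, with W_h = N_h/N and N = 1180:
  stratum A: (390/1180)²·(1 − 72/390)·1.4²/72 = 0.00242466
  stratum B: (280/1180)²·(1 − 57/280)·0.3²/57 = 7.08054e-05
  stratum C: (510/1180)²·(1 − 13/510)·0.4²/13 = 0.00224047
V̂(ȳ_st) = 0.00473594
SE(ȳ_st) = √0.00473594 = 0.0688182

SE(ȳ_st) ≈ 0.0688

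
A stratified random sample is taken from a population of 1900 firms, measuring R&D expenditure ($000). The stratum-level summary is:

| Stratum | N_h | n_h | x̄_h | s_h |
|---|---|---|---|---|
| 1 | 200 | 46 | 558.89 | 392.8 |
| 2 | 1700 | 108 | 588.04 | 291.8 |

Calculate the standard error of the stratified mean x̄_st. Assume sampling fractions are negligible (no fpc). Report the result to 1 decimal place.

SE(x̄_st) ≈ 25.9

V̂(x̄_st) = Σ W_h² s_h²/n_h, with W_h = N_h/N and N = 1900:
  stratum 1: (200/1900)²·392.8²/46 = 37.1653
  stratum 2: (1700/1900)²·291.8²/108 = 631.157
V̂(x̄_st) = 668.322
SE(x̄_st) = √668.322 = 25.8519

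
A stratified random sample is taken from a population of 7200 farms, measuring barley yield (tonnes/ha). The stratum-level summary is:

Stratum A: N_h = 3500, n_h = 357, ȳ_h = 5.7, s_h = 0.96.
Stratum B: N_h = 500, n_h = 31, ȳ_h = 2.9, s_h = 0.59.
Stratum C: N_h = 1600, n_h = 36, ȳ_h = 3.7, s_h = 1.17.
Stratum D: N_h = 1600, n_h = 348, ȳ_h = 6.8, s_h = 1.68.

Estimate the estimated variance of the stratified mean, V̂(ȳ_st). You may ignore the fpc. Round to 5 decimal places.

V̂(ȳ_st) ≈ 0.00294

V̂(ȳ_st) = Σ W_h² s_h²/n_h, with W_h = N_h/N and N = 7200:
  stratum A: (3500/7200)²·0.96²/357 = 0.000610022
  stratum B: (500/7200)²·0.59²/31 = 5.41524e-05
  stratum C: (1600/7200)²·1.17²/36 = 0.00187778
  stratum D: (1600/7200)²·1.68²/348 = 0.000400511
V̂(ȳ_st) = 0.00294246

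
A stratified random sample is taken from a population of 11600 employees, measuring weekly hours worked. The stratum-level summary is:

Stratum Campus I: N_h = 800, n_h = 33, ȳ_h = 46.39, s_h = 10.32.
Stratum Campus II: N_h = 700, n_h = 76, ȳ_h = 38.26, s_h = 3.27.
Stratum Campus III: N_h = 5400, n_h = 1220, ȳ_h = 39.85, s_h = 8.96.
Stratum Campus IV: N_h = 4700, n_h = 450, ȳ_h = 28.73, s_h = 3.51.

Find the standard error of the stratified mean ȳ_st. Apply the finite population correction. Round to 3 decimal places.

V̂(ȳ_st) = Σ W_h² (1 − n_h/N_h) s_h²/n_h, with W_h = N_h/N and N = 11600:
  stratum Campus I: (800/11600)²·(1 − 33/800)·10.32²/33 = 0.0147168
  stratum Campus II: (700/11600)²·(1 − 76/700)·3.27²/76 = 0.000456718
  stratum Campus III: (5400/11600)²·(1 − 1220/5400)·8.96²/1220 = 0.0110385
  stratum Campus IV: (4700/11600)²·(1 − 450/4700)·3.51²/450 = 0.00406418
V̂(ȳ_st) = 0.0302762
SE(ȳ_st) = √0.0302762 = 0.174001

SE(ȳ_st) ≈ 0.174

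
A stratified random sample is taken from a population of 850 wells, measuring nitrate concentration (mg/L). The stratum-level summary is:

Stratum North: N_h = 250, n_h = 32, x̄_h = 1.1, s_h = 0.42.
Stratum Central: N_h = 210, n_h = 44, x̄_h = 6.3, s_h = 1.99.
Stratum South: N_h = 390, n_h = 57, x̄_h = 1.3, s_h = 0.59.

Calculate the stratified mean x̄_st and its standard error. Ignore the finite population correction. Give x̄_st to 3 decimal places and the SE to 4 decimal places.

x̄_st = Σ W_h x̄_h = (250·1.1 + 210·6.3 + 390·1.3)/850 = 2.47647
V̂(x̄_st) = Σ W_h² s_h²/n_h, with W_h = N_h/N and N = 850:
  stratum North: (250/850)²·0.42²/32 = 0.00047686
  stratum Central: (210/850)²·1.99²/44 = 0.00549356
  stratum South: (390/850)²·0.59²/57 = 0.00128564
V̂(x̄_st) = 0.00725607
SE(x̄_st) = √0.00725607 = 0.0851826

x̄_st ≈ 2.476, SE ≈ 0.0852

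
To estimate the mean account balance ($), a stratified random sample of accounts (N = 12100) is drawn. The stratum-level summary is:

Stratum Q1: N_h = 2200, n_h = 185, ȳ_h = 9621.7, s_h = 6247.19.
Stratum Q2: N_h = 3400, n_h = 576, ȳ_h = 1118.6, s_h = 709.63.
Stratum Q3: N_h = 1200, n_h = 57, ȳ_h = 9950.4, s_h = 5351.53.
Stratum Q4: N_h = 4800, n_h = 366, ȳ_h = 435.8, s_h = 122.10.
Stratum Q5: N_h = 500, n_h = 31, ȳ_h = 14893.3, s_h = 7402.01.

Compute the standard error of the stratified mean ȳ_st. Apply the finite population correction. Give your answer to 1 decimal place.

SE(ȳ_st) ≈ 118.3

V̂(ȳ_st) = Σ W_h² (1 − n_h/N_h) s_h²/n_h, with W_h = N_h/N and N = 12100:
  stratum Q1: (2200/12100)²·(1 − 185/2200)·6247.19²/185 = 6387.41
  stratum Q2: (3400/12100)²·(1 − 576/3400)·709.63²/576 = 57.3343
  stratum Q3: (1200/12100)²·(1 − 57/1200)·5351.53²/57 = 4706.93
  stratum Q4: (4800/12100)²·(1 − 366/4800)·122.10²/366 = 5.92129
  stratum Q5: (500/12100)²·(1 − 31/500)·7402.01²/31 = 2830.8
V̂(ȳ_st) = 13988.4
SE(ȳ_st) = √13988.4 = 118.273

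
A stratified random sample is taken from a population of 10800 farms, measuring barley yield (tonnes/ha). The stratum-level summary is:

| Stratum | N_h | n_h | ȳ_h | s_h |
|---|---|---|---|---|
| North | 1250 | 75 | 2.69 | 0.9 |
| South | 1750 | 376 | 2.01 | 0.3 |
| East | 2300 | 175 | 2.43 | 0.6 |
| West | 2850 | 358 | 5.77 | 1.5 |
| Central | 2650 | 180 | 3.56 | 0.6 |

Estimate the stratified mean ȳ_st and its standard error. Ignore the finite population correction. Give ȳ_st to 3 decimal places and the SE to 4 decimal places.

ȳ_st ≈ 3.551, SE ≈ 0.0283

ȳ_st = Σ W_h ȳ_h = (1250·2.69 + 1750·2.01 + 2300·2.43 + 2850·5.77 + 2650·3.56)/10800 = 3.55069
V̂(ȳ_st) = Σ W_h² s_h²/n_h, with W_h = N_h/N and N = 10800:
  stratum North: (1250/10800)²·0.9²/75 = 0.000144676
  stratum South: (1750/10800)²·0.3²/376 = 6.28468e-06
  stratum East: (2300/10800)²·0.6²/175 = 9.32981e-05
  stratum West: (2850/10800)²·1.5²/358 = 0.000437665
  stratum Central: (2650/10800)²·0.6²/180 = 0.000120413
V̂(ȳ_st) = 0.000802337
SE(ȳ_st) = √0.000802337 = 0.0283256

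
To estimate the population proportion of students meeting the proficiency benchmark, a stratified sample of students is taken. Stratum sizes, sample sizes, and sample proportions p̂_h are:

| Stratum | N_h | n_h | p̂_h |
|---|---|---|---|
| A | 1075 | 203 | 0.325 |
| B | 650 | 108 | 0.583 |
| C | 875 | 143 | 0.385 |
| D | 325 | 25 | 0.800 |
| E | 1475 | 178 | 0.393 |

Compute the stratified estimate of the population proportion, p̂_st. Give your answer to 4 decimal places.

p̂_st ≈ 0.4329

N = 4400; stratum weights W_h = N_h/N.
p̂_st = Σ W_h p̂_h = (1075·0.325 + 650·0.583 + 875·0.385 + 325·0.800 + 1475·0.393)/4400 = 0.43293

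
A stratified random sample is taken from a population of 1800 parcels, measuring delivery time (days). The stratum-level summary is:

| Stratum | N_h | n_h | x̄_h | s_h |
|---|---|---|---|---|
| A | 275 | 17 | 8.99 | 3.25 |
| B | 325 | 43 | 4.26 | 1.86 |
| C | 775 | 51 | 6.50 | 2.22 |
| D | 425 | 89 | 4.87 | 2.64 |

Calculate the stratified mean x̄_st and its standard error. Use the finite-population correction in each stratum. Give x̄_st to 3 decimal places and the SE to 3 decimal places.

x̄_st ≈ 6.091, SE ≈ 0.190

x̄_st = Σ W_h x̄_h = (275·8.99 + 325·4.26 + 775·6.50 + 425·4.87)/1800 = 6.09111
V̂(x̄_st) = Σ W_h² (1 − n_h/N_h) s_h²/n_h, with W_h = N_h/N and N = 1800:
  stratum A: (275/1800)²·(1 − 17/275)·3.25²/17 = 0.0136058
  stratum B: (325/1800)²·(1 − 43/325)·1.86²/43 = 0.00227586
  stratum C: (775/1800)²·(1 − 51/775)·2.22²/51 = 0.0167352
  stratum D: (425/1800)²·(1 − 89/425)·2.64²/89 = 0.00345145
V̂(x̄_st) = 0.0360683
SE(x̄_st) = √0.0360683 = 0.189917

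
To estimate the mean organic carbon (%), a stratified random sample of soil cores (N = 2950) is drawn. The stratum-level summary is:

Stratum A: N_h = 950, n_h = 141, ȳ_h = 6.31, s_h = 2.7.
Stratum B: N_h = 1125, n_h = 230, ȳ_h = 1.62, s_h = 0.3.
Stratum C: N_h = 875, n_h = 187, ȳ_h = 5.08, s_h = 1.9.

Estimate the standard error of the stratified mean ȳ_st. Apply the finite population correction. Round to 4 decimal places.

V̂(ȳ_st) = Σ W_h² (1 − n_h/N_h) s_h²/n_h, with W_h = N_h/N and N = 2950:
  stratum A: (950/2950)²·(1 − 141/950)·2.7²/141 = 0.00456601
  stratum B: (1125/2950)²·(1 − 230/1125)·0.3²/230 = 4.52737e-05
  stratum C: (875/2950)²·(1 − 187/875)·1.9²/187 = 0.00133542
V̂(ȳ_st) = 0.0059467
SE(ȳ_st) = √0.0059467 = 0.0771149

SE(ȳ_st) ≈ 0.0771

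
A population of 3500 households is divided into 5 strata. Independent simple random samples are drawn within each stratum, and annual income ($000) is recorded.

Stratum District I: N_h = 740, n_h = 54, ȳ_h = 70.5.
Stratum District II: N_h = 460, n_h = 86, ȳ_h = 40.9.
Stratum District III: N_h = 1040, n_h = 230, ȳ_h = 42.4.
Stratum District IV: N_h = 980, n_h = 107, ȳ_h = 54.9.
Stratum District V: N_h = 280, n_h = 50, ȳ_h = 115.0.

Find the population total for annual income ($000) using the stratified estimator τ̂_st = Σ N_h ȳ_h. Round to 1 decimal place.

τ̂_st = Σ N_h ȳ_h = 740·70.5 + 460·40.9 + 1040·42.4 + 980·54.9 + 280·115.0 = 201082.0

τ̂_st ≈ 201082.0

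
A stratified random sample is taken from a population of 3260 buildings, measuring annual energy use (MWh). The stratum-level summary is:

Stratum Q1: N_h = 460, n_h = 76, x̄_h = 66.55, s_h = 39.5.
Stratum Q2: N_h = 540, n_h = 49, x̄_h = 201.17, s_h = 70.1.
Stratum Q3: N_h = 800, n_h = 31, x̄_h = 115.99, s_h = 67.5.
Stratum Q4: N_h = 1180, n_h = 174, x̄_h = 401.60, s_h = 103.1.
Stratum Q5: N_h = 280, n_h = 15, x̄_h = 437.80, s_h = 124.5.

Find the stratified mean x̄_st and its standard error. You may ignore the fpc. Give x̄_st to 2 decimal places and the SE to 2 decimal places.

x̄_st ≈ 254.14, SE ≈ 5.26

x̄_st = Σ W_h x̄_h = (460·66.55 + 540·201.17 + 800·115.99 + 1180·401.60 + 280·437.80)/3260 = 254.14380
V̂(x̄_st) = Σ W_h² s_h²/n_h, with W_h = N_h/N and N = 3260:
  stratum Q1: (460/3260)²·39.5²/76 = 0.408753
  stratum Q2: (540/3260)²·70.1²/49 = 2.75164
  stratum Q3: (800/3260)²·67.5²/31 = 8.85097
  stratum Q4: (1180/3260)²·103.1²/174 = 8.00381
  stratum Q5: (280/3260)²·124.5²/15 = 7.62304
V̂(x̄_st) = 27.6382
SE(x̄_st) = √27.6382 = 5.25721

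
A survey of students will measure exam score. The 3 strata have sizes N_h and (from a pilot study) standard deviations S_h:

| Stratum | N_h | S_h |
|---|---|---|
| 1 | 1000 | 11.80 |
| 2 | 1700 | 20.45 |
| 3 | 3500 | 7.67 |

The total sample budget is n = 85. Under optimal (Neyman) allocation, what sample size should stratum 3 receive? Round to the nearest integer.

Neyman allocation: n_h = n · N_h S_h / Σ N_i S_i, with n = 85.
  stratum 1: N_h·S_h = 1000·11.80 = 11800.00
  stratum 2: N_h·S_h = 1700·20.45 = 34765.00
  stratum 3: N_h·S_h = 3500·7.67 = 26845.00
Σ N_h S_h = 73410.00
n for stratum 3 = 85·26845.00/73410.00 = 31.083 → 31

31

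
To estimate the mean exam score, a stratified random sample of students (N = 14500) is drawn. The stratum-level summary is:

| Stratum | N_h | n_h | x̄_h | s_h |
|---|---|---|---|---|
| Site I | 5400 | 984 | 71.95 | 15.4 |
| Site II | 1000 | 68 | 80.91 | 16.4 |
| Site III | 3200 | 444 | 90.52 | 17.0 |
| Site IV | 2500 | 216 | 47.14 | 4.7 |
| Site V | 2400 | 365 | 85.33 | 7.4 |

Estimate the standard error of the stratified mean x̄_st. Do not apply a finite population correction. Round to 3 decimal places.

SE(x̄_st) ≈ 0.302

V̂(x̄_st) = Σ W_h² s_h²/n_h, with W_h = N_h/N and N = 14500:
  stratum Site I: (5400/14500)²·15.4²/984 = 0.033427
  stratum Site II: (1000/14500)²·16.4²/68 = 0.0188123
  stratum Site III: (3200/14500)²·17.0²/444 = 0.0317014
  stratum Site IV: (2500/14500)²·4.7²/216 = 0.00304009
  stratum Site V: (2400/14500)²·7.4²/365 = 0.00411014
V̂(x̄_st) = 0.091091
SE(x̄_st) = √0.091091 = 0.301813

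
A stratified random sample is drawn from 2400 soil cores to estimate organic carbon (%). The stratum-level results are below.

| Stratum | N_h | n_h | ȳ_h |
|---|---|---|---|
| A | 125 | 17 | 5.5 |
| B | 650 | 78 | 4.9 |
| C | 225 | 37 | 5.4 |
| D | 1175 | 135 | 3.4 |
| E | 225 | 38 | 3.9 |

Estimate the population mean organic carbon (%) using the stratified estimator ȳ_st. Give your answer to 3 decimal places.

ȳ_st ≈ 4.150

N = Σ N_h = 2400. Stratum weights W_h = N_h/N.
ȳ_st = (125·5.5 + 650·4.9 + 225·5.4 + 1175·3.4 + 225·3.9) / 2400 = 4.15000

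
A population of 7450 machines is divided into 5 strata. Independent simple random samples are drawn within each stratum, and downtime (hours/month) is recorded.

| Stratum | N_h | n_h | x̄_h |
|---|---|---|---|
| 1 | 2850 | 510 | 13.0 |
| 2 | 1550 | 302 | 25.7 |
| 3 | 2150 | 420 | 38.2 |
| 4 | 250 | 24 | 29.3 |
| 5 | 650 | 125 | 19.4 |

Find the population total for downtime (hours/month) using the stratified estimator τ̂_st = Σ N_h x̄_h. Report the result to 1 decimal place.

τ̂_st = Σ N_h x̄_h = 2850·13.0 + 1550·25.7 + 2150·38.2 + 250·29.3 + 650·19.4 = 178950.0

τ̂_st ≈ 178950.0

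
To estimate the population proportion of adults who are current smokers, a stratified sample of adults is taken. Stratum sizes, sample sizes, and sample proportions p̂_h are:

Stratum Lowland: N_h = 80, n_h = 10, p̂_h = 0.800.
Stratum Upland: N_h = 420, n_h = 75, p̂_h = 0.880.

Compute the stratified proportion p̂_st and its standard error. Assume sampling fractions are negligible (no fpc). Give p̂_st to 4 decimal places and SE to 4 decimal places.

N = 500; stratum weights W_h = N_h/N.
p̂_st = Σ W_h p̂_h = (80·0.800 + 420·0.880)/500 = 0.86720
V̂(p̂_st) = Σ W_h² p̂_h(1−p̂_h)/(n_h−1):
  stratum Lowland: (80/500)²·0.800·0.200/9 = 0.000455111
  stratum Upland: (420/500)²·0.880·0.120/74 = 0.00100691
V̂(p̂_st) = 0.00146202; SE = √V̂ = 0.0382364

p̂_st ≈ 0.8672, SE ≈ 0.0382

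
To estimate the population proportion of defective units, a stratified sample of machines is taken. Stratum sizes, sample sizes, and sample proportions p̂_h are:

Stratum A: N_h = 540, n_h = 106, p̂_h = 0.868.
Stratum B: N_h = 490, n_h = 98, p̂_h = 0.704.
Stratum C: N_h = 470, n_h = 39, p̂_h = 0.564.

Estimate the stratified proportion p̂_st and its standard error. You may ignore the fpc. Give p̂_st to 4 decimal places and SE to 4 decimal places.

N = 1500; stratum weights W_h = N_h/N.
p̂_st = Σ W_h p̂_h = (540·0.868 + 490·0.704 + 470·0.564)/1500 = 0.71917
V̂(p̂_st) = Σ W_h² p̂_h(1−p̂_h)/(n_h−1):
  stratum A: (540/1500)²·0.868·0.132/105 = 0.00014142
  stratum B: (490/1500)²·0.704·0.296/97 = 0.000229246
  stratum C: (470/1500)²·0.564·0.436/38 = 0.000635324
V̂(p̂_st) = 0.00100599; SE = √V̂ = 0.0317173

p̂_st ≈ 0.7192, SE ≈ 0.0317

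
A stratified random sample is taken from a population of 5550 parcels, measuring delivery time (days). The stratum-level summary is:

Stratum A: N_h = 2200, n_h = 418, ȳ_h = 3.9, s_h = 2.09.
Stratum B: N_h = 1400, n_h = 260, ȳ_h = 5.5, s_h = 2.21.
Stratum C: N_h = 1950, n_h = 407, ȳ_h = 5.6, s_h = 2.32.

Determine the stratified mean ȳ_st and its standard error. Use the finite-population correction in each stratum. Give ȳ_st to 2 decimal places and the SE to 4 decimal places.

ȳ_st ≈ 4.90, SE ≈ 0.0600

ȳ_st = Σ W_h ȳ_h = (2200·3.9 + 1400·5.5 + 1950·5.6)/5550 = 4.90090
V̂(ȳ_st) = Σ W_h² (1 − n_h/N_h) s_h²/n_h, with W_h = N_h/N and N = 5550:
  stratum A: (2200/5550)²·(1 − 418/2200)·2.09²/418 = 0.00133003
  stratum B: (1400/5550)²·(1 − 260/1400)·2.21²/260 = 0.000973326
  stratum C: (1950/5550)²·(1 − 407/1950)·2.32²/407 = 0.0012918
V̂(ȳ_st) = 0.00359516
SE(ȳ_st) = √0.00359516 = 0.0599596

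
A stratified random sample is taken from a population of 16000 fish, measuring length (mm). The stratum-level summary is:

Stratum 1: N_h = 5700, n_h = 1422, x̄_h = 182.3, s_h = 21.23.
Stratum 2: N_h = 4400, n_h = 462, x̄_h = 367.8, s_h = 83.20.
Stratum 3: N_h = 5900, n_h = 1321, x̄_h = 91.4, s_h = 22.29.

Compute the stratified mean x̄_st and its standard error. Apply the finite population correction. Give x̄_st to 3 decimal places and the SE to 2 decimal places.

x̄_st ≈ 199.793, SE ≈ 1.04

x̄_st = Σ W_h x̄_h = (5700·182.3 + 4400·367.8 + 5900·91.4)/16000 = 199.79313
V̂(x̄_st) = Σ W_h² (1 − n_h/N_h) s_h²/n_h, with W_h = N_h/N and N = 16000:
  stratum 1: (5700/16000)²·(1 − 1422/5700)·21.23²/1422 = 0.0301909
  stratum 2: (4400/16000)²·(1 − 462/4400)·83.20²/462 = 1.01413
  stratum 3: (5900/16000)²·(1 − 1321/5900)·22.29²/1321 = 0.0396917
V̂(x̄_st) = 1.08401
SE(x̄_st) = √1.08401 = 1.04116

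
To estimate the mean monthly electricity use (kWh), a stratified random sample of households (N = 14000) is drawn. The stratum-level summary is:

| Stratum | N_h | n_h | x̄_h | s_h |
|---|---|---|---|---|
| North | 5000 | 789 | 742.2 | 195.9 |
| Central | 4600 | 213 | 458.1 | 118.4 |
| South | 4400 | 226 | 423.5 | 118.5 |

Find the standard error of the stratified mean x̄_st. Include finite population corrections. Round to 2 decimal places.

SE(x̄_st) ≈ 4.22

V̂(x̄_st) = Σ W_h² (1 − n_h/N_h) s_h²/n_h, with W_h = N_h/N and N = 14000:
  stratum North: (5000/14000)²·(1 − 789/5000)·195.9²/789 = 5.22506
  stratum Central: (4600/14000)²·(1 − 213/4600)·118.4²/213 = 6.77631
  stratum South: (4400/14000)²·(1 − 226/4400)·118.5²/226 = 5.82207
V̂(x̄_st) = 17.8234
SE(x̄_st) = √17.8234 = 4.22178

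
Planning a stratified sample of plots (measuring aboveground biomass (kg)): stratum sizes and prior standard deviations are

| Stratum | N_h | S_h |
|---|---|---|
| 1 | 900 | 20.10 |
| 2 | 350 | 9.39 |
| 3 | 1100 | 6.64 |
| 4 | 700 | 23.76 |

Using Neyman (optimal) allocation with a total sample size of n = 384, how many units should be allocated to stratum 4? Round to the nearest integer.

141

Neyman allocation: n_h = n · N_h S_h / Σ N_i S_i, with n = 384.
  stratum 1: N_h·S_h = 900·20.10 = 18090.00
  stratum 2: N_h·S_h = 350·9.39 = 3286.50
  stratum 3: N_h·S_h = 1100·6.64 = 7304.00
  stratum 4: N_h·S_h = 700·23.76 = 16632.00
Σ N_h S_h = 45312.50
n for stratum 4 = 384·16632.00/45312.50 = 140.948 → 141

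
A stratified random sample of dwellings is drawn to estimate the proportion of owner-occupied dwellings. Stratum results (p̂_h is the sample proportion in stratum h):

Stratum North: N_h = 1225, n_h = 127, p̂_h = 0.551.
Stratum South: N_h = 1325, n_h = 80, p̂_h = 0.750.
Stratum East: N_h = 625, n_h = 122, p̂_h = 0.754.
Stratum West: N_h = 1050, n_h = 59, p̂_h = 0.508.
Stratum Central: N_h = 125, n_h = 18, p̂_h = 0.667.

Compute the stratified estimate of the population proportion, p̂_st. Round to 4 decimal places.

N = 4350; stratum weights W_h = N_h/N.
p̂_st = Σ W_h p̂_h = (1225·0.551 + 1325·0.750 + 625·0.754 + 1050·0.508 + 125·0.667)/4350 = 0.63374

p̂_st ≈ 0.6337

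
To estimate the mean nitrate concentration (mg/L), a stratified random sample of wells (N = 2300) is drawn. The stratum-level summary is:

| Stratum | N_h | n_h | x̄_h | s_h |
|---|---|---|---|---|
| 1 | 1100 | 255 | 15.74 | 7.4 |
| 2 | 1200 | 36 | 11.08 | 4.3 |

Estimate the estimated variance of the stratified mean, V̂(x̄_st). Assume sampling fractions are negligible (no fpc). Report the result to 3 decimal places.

V̂(x̄_st) = Σ W_h² s_h²/n_h, with W_h = N_h/N and N = 2300:
  stratum 1: (1100/2300)²·7.4²/255 = 0.0491194
  stratum 2: (1200/2300)²·4.3²/36 = 0.139811
V̂(x̄_st) = 0.18893

V̂(x̄_st) ≈ 0.189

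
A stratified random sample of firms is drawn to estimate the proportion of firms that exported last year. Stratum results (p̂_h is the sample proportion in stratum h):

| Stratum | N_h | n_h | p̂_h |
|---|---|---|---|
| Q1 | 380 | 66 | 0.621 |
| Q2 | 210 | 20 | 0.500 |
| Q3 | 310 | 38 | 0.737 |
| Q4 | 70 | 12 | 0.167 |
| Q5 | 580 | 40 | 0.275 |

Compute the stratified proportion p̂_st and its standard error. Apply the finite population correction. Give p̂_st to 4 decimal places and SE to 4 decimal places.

p̂_st ≈ 0.4778, SE ≈ 0.0356

N = 1550; stratum weights W_h = N_h/N.
p̂_st = Σ W_h p̂_h = (380·0.621 + 210·0.500 + 310·0.737 + 70·0.167 + 580·0.275)/1550 = 0.47783
V̂(p̂_st) = Σ W_h² (1 − n_h/N_h) p̂_h(1−p̂_h)/(n_h−1):
  stratum Q1: (380/1550)²·(1 − 66/380)·0.621·0.379/65 = 0.000179832
  stratum Q2: (210/1550)²·(1 − 20/210)·0.500·0.500/19 = 0.000218522
  stratum Q3: (310/1550)²·(1 − 38/310)·0.737·0.263/37 = 0.000183861
  stratum Q4: (70/1550)²·(1 − 12/70)·0.167·0.833/11 = 2.13713e-05
  stratum Q5: (580/1550)²·(1 − 40/580)·0.275·0.725/39 = 0.000666445
V̂(p̂_st) = 0.00127003; SE = √V̂ = 0.0356375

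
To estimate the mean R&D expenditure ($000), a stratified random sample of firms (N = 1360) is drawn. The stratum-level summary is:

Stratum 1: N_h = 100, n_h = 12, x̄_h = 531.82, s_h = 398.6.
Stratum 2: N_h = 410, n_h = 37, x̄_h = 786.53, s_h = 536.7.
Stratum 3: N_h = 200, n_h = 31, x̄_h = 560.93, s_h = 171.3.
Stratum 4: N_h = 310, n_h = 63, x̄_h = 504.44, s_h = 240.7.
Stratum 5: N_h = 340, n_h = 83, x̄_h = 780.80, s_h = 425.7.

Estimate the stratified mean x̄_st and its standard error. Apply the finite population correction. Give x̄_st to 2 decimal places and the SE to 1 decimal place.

x̄_st ≈ 668.89, SE ≈ 29.4

x̄_st = Σ W_h x̄_h = (100·531.82 + 410·786.53 + 200·560.93 + 310·504.44 + 340·780.80)/1360 = 668.89243
V̂(x̄_st) = Σ W_h² (1 − n_h/N_h) s_h²/n_h, with W_h = N_h/N and N = 1360:
  stratum 1: (100/1360)²·(1 − 12/100)·398.6²/12 = 62.9939
  stratum 2: (410/1360)²·(1 − 37/410)·536.7²/37 = 643.689
  stratum 3: (200/1360)²·(1 − 31/200)·171.3²/31 = 17.2978
  stratum 4: (310/1360)²·(1 − 63/310)·240.7²/63 = 38.0708
  stratum 5: (340/1360)²·(1 − 83/340)·425.7²/83 = 103.149
V̂(x̄_st) = 865.201
SE(x̄_st) = √865.201 = 29.4143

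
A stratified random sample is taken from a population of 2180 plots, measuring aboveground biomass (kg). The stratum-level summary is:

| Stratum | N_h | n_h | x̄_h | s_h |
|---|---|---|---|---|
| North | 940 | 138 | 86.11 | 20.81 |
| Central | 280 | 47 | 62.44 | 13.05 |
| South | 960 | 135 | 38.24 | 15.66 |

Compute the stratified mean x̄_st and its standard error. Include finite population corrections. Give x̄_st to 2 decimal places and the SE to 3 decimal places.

x̄_st = Σ W_h x̄_h = (940·86.11 + 280·62.44 + 960·38.24)/2180 = 61.98945
V̂(x̄_st) = Σ W_h² (1 − n_h/N_h) s_h²/n_h, with W_h = N_h/N and N = 2180:
  stratum North: (940/2180)²·(1 − 138/940)·20.81²/138 = 0.497799
  stratum Central: (280/2180)²·(1 − 47/280)·13.05²/47 = 0.0497421
  stratum South: (960/2180)²·(1 − 135/960)·15.66²/135 = 0.302735
V̂(x̄_st) = 0.850276
SE(x̄_st) = √0.850276 = 0.922104

x̄_st ≈ 61.99, SE ≈ 0.922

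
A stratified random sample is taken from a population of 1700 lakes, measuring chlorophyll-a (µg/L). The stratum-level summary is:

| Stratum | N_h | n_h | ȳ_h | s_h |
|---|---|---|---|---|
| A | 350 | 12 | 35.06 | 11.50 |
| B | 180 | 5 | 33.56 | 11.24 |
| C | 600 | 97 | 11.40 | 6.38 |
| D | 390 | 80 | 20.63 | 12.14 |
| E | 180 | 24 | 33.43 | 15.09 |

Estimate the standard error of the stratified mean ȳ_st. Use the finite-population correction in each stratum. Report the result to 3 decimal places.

SE(ȳ_st) ≈ 0.969

V̂(ȳ_st) = Σ W_h² (1 − n_h/N_h) s_h²/n_h, with W_h = N_h/N and N = 1700:
  stratum A: (350/1700)²·(1 − 12/350)·11.50²/12 = 0.45113
  stratum B: (180/1700)²·(1 − 5/180)·11.24²/5 = 0.275407
  stratum C: (600/1700)²·(1 − 97/600)·6.38²/97 = 0.0438219
  stratum D: (390/1700)²·(1 − 80/390)·12.14²/80 = 0.0770683
  stratum E: (180/1700)²·(1 − 24/180)·15.09²/24 = 0.0921863
V̂(ȳ_st) = 0.939613
SE(ȳ_st) = √0.939613 = 0.969337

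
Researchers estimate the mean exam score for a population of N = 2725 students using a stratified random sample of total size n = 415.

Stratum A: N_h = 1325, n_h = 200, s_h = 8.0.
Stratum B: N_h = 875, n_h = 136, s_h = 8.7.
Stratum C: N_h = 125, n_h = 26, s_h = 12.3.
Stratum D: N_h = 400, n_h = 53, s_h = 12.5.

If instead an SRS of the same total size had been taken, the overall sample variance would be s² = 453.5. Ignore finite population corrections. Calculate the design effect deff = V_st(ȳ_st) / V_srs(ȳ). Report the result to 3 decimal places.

deff ≈ 0.191

V̂(ȳ_st) = Σ W_h² s_h²/n_h, with W_h = N_h/N and N = 2725:
  stratum A: (1325/2725)²·8.0²/200 = 0.0756569
  stratum B: (875/2725)²·8.7²/136 = 0.0573829
  stratum C: (125/2725)²·12.3²/26 = 0.012244
  stratum D: (400/2725)²·12.5²/53 = 0.063523
V_st = 0.208807
V_srs = s²/n = 453.5/415 = 1.09277
deff = V_st / V_srs = 0.208807/1.09277 = 0.1911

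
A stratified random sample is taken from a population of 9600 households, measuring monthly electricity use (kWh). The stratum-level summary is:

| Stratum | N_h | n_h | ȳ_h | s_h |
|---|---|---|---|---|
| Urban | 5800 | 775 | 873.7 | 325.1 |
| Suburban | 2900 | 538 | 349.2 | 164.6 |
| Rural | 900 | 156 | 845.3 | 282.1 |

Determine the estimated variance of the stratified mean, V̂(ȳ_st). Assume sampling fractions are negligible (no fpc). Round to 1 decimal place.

V̂(ȳ_st) ≈ 58.9

V̂(ȳ_st) = Σ W_h² s_h²/n_h, with W_h = N_h/N and N = 9600:
  stratum Urban: (5800/9600)²·325.1²/775 = 49.779
  stratum Suburban: (2900/9600)²·164.6²/538 = 4.59548
  stratum Rural: (900/9600)²·282.1²/156 = 4.48357
V̂(ȳ_st) = 58.858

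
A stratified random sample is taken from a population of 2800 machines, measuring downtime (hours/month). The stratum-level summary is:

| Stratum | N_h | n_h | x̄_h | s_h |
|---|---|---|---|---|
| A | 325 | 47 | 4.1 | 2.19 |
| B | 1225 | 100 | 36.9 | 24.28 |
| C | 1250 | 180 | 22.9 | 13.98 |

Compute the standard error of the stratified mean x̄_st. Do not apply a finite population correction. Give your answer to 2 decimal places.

V̂(x̄_st) = Σ W_h² s_h²/n_h, with W_h = N_h/N and N = 2800:
  stratum A: (325/2800)²·2.19²/47 = 0.0013748
  stratum B: (1225/2800)²·24.28²/100 = 1.12838
  stratum C: (1250/2800)²·13.98²/180 = 0.216394
V̂(x̄_st) = 1.34614
SE(x̄_st) = √1.34614 = 1.16023

SE(x̄_st) ≈ 1.16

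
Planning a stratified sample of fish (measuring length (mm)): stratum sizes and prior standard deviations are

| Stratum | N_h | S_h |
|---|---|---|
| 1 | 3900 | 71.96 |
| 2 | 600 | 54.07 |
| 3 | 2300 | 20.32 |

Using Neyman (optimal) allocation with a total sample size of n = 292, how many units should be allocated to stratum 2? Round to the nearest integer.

26

Neyman allocation: n_h = n · N_h S_h / Σ N_i S_i, with n = 292.
  stratum 1: N_h·S_h = 3900·71.96 = 280644.00
  stratum 2: N_h·S_h = 600·54.07 = 32442.00
  stratum 3: N_h·S_h = 2300·20.32 = 46736.00
Σ N_h S_h = 359822.00
n for stratum 2 = 292·32442.00/359822.00 = 26.327 → 26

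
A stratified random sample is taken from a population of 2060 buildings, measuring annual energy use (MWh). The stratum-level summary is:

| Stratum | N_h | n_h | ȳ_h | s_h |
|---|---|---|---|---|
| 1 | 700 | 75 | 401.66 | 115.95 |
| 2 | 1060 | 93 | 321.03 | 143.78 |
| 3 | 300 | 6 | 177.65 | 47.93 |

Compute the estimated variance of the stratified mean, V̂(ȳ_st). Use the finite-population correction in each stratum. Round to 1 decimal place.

V̂(ȳ_st) ≈ 80.1

V̂(ȳ_st) = Σ W_h² (1 − n_h/N_h) s_h²/n_h, with W_h = N_h/N and N = 2060:
  stratum 1: (700/2060)²·(1 − 75/700)·115.95²/75 = 18.4809
  stratum 2: (1060/2060)²·(1 − 93/1060)·143.78²/93 = 53.6923
  stratum 3: (300/2060)²·(1 − 6/300)·47.93²/6 = 7.95789
V̂(ȳ_st) = 80.1311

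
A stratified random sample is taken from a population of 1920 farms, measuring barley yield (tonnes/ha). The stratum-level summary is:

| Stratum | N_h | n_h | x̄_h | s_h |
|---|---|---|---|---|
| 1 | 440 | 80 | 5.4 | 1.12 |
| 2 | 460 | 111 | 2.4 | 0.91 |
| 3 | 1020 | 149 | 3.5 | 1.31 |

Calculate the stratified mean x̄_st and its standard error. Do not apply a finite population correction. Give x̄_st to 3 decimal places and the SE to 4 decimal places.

x̄_st ≈ 3.672, SE ≈ 0.0671

x̄_st = Σ W_h x̄_h = (440·5.4 + 460·2.4 + 1020·3.5)/1920 = 3.67188
V̂(x̄_st) = Σ W_h² s_h²/n_h, with W_h = N_h/N and N = 1920:
  stratum 1: (440/1920)²·1.12²/80 = 0.000823472
  stratum 2: (460/1920)²·0.91²/111 = 0.000428226
  stratum 3: (1020/1920)²·1.31²/149 = 0.00325053
V̂(x̄_st) = 0.00450223
SE(x̄_st) = √0.00450223 = 0.0670986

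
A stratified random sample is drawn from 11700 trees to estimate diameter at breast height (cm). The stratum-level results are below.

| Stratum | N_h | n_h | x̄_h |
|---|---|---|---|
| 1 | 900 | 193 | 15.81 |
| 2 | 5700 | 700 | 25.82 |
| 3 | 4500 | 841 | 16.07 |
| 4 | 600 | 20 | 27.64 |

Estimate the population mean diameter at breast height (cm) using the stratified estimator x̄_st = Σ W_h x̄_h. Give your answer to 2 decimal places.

N = Σ N_h = 11700. Stratum weights W_h = N_h/N.
x̄_st = (900·15.81 + 5700·25.82 + 4500·16.07 + 600·27.64) / 11700 = 21.3933

x̄_st ≈ 21.39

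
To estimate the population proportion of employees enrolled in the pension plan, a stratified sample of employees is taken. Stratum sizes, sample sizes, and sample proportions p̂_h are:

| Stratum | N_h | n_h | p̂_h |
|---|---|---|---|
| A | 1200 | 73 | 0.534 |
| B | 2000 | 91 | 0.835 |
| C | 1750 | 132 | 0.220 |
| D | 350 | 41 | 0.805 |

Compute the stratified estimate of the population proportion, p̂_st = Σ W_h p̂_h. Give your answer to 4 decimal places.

N = 5300; stratum weights W_h = N_h/N.
p̂_st = Σ W_h p̂_h = (1200·0.534 + 2000·0.835 + 1750·0.220 + 350·0.805)/5300 = 0.56180

p̂_st ≈ 0.5618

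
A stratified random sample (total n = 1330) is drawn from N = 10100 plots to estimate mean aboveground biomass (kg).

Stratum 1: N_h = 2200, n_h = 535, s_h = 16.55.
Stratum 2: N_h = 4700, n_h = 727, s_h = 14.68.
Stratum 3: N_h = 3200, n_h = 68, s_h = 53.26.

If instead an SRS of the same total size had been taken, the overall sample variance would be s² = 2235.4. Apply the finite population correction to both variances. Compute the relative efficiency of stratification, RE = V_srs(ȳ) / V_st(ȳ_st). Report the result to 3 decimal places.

RE ≈ 0.350

V̂(ȳ_st) = Σ W_h² (1 − n_h/N_h) s_h²/n_h, with W_h = N_h/N and N = 10100:
  stratum 1: (2200/10100)²·(1 − 535/2200)·16.55²/535 = 0.0183838
  stratum 2: (4700/10100)²·(1 − 727/4700)·14.68²/727 = 0.0542614
  stratum 3: (3200/10100)²·(1 − 68/3200)·53.26²/68 = 4.09848
V_st = 4.17112
V_srs = (1 − 1330/10100)·2235.4/1330 = 1.45943
Relative efficiency = V_srs / V_st = 1.45943/4.17112 = 0.3499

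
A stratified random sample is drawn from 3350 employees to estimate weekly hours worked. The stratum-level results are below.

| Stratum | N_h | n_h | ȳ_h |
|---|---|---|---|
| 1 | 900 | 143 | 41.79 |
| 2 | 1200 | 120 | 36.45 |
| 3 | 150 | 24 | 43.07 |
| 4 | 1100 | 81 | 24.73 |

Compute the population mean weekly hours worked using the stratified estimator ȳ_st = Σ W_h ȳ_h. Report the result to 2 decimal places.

ȳ_st ≈ 34.33

N = Σ N_h = 3350. Stratum weights W_h = N_h/N.
ȳ_st = (900·41.79 + 1200·36.45 + 150·43.07 + 1100·24.73) / 3350 = 34.3327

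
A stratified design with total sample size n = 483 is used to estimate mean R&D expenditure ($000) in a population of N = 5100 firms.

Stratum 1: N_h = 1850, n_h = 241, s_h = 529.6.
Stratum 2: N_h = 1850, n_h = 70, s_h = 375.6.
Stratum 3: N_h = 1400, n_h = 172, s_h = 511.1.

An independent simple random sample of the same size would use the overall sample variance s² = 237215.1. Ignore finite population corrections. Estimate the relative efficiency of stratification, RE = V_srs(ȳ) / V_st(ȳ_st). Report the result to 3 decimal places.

V̂(ȳ_st) = Σ W_h² s_h²/n_h, with W_h = N_h/N and N = 5100:
  stratum 1: (1850/5100)²·529.6²/241 = 153.138
  stratum 2: (1850/5100)²·375.6²/70 = 265.189
  stratum 3: (1400/5100)²·511.1²/172 = 114.446
V_st = 532.773
V_srs = s²/n = 237215.1/483 = 491.129
Relative efficiency = V_srs / V_st = 491.129/532.773 = 0.9218

RE ≈ 0.922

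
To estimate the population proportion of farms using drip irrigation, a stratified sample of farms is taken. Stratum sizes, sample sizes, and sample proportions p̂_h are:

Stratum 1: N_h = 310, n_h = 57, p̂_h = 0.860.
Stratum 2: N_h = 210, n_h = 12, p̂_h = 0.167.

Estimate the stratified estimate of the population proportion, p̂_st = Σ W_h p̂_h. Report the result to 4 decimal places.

N = 520; stratum weights W_h = N_h/N.
p̂_st = Σ W_h p̂_h = (310·0.860 + 210·0.167)/520 = 0.58013

p̂_st ≈ 0.5801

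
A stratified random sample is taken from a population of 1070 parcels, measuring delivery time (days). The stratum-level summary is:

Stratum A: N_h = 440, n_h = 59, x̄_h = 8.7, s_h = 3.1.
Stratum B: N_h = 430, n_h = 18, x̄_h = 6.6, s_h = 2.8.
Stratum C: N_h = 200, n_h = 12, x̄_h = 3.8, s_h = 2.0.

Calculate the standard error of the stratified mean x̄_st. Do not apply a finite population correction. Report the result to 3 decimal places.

V̂(x̄_st) = Σ W_h² s_h²/n_h, with W_h = N_h/N and N = 1070:
  stratum A: (440/1070)²·3.1²/59 = 0.0275429
  stratum B: (430/1070)²·2.8²/18 = 0.0703417
  stratum C: (200/1070)²·2.0²/12 = 0.0116458
V̂(x̄_st) = 0.10953
SE(x̄_st) = √0.10953 = 0.330954

SE(x̄_st) ≈ 0.331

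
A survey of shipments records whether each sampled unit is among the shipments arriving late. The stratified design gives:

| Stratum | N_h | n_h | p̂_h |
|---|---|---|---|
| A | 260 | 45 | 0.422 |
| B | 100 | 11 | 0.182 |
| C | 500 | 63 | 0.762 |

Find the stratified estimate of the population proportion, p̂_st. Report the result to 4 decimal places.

N = 860; stratum weights W_h = N_h/N.
p̂_st = Σ W_h p̂_h = (260·0.422 + 100·0.182 + 500·0.762)/860 = 0.59177

p̂_st ≈ 0.5918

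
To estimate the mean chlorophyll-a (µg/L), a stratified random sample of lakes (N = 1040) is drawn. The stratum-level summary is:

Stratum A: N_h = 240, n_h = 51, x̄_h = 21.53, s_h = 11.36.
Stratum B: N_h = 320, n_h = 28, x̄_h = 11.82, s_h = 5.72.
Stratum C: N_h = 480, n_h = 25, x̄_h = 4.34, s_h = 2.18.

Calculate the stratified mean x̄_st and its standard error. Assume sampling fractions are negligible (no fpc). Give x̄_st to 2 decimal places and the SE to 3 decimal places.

x̄_st ≈ 10.61, SE ≈ 0.535

x̄_st = Σ W_h x̄_h = (240·21.53 + 320·11.82 + 480·4.34)/1040 = 10.60846
V̂(x̄_st) = Σ W_h² s_h²/n_h, with W_h = N_h/N and N = 1040:
  stratum A: (240/1040)²·11.36²/51 = 0.134754
  stratum B: (320/1040)²·5.72²/28 = 0.110629
  stratum C: (480/1040)²·2.18²/25 = 0.0404938
V̂(x̄_st) = 0.285877
SE(x̄_st) = √0.285877 = 0.534674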